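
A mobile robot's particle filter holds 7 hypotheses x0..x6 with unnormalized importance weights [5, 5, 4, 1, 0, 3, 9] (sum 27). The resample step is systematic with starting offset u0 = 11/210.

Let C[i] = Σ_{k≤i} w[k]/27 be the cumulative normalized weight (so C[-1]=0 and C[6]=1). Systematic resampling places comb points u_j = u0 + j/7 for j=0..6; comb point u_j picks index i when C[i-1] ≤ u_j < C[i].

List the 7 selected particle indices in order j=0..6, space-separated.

0 1 1 2 5 6 6

C = [5/27, 10/27, 14/27, 5/9, 5/9, 2/3, 1]
j=0: u_0=11/210 ∈ [0, 5/27) → index 0
j=1: u_1=41/210 ∈ [5/27, 10/27) → index 1
j=2: u_2=71/210 ∈ [5/27, 10/27) → index 1
j=3: u_3=101/210 ∈ [10/27, 14/27) → index 2
j=4: u_4=131/210 ∈ [5/9, 2/3) → index 5
j=5: u_5=23/30 ∈ [2/3, 1) → index 6
j=6: u_6=191/210 ∈ [2/3, 1) → index 6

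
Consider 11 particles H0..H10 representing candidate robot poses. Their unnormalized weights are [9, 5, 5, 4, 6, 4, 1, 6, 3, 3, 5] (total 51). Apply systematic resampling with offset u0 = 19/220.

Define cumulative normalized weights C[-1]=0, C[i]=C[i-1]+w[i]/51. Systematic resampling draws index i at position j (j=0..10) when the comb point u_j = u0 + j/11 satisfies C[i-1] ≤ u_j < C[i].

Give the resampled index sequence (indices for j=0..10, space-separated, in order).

0 1 1 2 3 4 5 7 8 10 10

C = [3/17, 14/51, 19/51, 23/51, 29/51, 11/17, 2/3, 40/51, 43/51, 46/51, 1]
j=0: u_0=19/220 ∈ [0, 3/17) → index 0
j=1: u_1=39/220 ∈ [3/17, 14/51) → index 1
j=2: u_2=59/220 ∈ [3/17, 14/51) → index 1
j=3: u_3=79/220 ∈ [14/51, 19/51) → index 2
j=4: u_4=9/20 ∈ [19/51, 23/51) → index 3
j=5: u_5=119/220 ∈ [23/51, 29/51) → index 4
j=6: u_6=139/220 ∈ [29/51, 11/17) → index 5
j=7: u_7=159/220 ∈ [2/3, 40/51) → index 7
j=8: u_8=179/220 ∈ [40/51, 43/51) → index 8
j=9: u_9=199/220 ∈ [46/51, 1) → index 10
j=10: u_10=219/220 ∈ [46/51, 1) → index 10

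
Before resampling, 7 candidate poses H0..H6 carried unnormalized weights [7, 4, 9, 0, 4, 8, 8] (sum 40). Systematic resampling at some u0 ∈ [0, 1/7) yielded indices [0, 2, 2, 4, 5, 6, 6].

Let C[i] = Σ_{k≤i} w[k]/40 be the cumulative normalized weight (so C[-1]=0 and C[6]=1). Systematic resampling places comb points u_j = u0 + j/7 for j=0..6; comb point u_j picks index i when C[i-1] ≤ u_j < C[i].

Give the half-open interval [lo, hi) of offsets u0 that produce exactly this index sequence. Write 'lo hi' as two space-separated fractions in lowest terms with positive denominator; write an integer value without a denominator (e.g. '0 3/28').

37/280 1/7

C = [7/40, 11/40, 1/2, 1/2, 3/5, 4/5, 1]
j=0 picked index 0: u0 ∈ [0, 7/40)
j=1 picked index 2: u0 ∈ [37/280, 5/14)
j=2 picked index 2: u0 ∈ [-3/280, 3/14)
j=3 picked index 4: u0 ∈ [1/14, 6/35)
j=4 picked index 5: u0 ∈ [1/35, 8/35)
j=5 picked index 6: u0 ∈ [3/35, 2/7)
j=6 picked index 6: u0 ∈ [-2/35, 1/7)
intersection: [37/280, 1/7)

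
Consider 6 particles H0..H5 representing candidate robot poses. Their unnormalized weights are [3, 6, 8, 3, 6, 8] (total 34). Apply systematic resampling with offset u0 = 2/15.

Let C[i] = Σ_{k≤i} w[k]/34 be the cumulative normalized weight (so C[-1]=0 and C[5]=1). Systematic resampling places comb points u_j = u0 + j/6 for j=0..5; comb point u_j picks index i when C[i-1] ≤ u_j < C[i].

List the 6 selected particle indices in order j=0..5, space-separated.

1 2 2 4 5 5

C = [3/34, 9/34, 1/2, 10/17, 13/17, 1]
j=0: u_0=2/15 ∈ [3/34, 9/34) → index 1
j=1: u_1=3/10 ∈ [9/34, 1/2) → index 2
j=2: u_2=7/15 ∈ [9/34, 1/2) → index 2
j=3: u_3=19/30 ∈ [10/17, 13/17) → index 4
j=4: u_4=4/5 ∈ [13/17, 1) → index 5
j=5: u_5=29/30 ∈ [13/17, 1) → index 5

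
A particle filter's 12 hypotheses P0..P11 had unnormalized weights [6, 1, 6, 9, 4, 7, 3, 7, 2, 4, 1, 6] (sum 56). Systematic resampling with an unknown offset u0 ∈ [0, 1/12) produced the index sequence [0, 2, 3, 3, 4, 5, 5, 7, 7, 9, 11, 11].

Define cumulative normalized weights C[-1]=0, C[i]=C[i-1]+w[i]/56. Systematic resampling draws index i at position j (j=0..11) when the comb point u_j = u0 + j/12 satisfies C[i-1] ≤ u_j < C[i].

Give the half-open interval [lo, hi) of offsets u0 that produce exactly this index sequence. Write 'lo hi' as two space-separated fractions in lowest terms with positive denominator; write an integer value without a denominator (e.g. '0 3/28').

11/168 1/12

C = [3/28, 1/8, 13/56, 11/28, 13/28, 33/56, 9/14, 43/56, 45/56, 7/8, 25/28, 1]
j=0 picked index 0: u0 ∈ [0, 3/28)
j=1 picked index 2: u0 ∈ [1/24, 25/168)
j=2 picked index 3: u0 ∈ [11/168, 19/84)
j=3 picked index 3: u0 ∈ [-1/56, 1/7)
j=4 picked index 4: u0 ∈ [5/84, 11/84)
j=5 picked index 5: u0 ∈ [1/21, 29/168)
j=6 picked index 5: u0 ∈ [-1/28, 5/56)
j=7 picked index 7: u0 ∈ [5/84, 31/168)
j=8 picked index 7: u0 ∈ [-1/42, 17/168)
j=9 picked index 9: u0 ∈ [3/56, 1/8)
j=10 picked index 11: u0 ∈ [5/84, 1/6)
j=11 picked index 11: u0 ∈ [-1/42, 1/12)
intersection: [11/168, 1/12)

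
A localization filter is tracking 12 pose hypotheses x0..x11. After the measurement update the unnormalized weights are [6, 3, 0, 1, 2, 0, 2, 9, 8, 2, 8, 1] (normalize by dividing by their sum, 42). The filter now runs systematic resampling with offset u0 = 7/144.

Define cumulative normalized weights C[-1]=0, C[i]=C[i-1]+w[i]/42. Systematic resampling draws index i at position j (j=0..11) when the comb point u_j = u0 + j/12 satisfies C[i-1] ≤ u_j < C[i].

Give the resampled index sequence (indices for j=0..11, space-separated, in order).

0 0 3 6 7 7 8 8 8 10 10 10

C = [1/7, 3/14, 3/14, 5/21, 2/7, 2/7, 1/3, 23/42, 31/42, 11/14, 41/42, 1]
j=0: u_0=7/144 ∈ [0, 1/7) → index 0
j=1: u_1=19/144 ∈ [0, 1/7) → index 0
j=2: u_2=31/144 ∈ [3/14, 5/21) → index 3
j=3: u_3=43/144 ∈ [2/7, 1/3) → index 6
j=4: u_4=55/144 ∈ [1/3, 23/42) → index 7
j=5: u_5=67/144 ∈ [1/3, 23/42) → index 7
j=6: u_6=79/144 ∈ [23/42, 31/42) → index 8
j=7: u_7=91/144 ∈ [23/42, 31/42) → index 8
j=8: u_8=103/144 ∈ [23/42, 31/42) → index 8
j=9: u_9=115/144 ∈ [11/14, 41/42) → index 10
j=10: u_10=127/144 ∈ [11/14, 41/42) → index 10
j=11: u_11=139/144 ∈ [11/14, 41/42) → index 10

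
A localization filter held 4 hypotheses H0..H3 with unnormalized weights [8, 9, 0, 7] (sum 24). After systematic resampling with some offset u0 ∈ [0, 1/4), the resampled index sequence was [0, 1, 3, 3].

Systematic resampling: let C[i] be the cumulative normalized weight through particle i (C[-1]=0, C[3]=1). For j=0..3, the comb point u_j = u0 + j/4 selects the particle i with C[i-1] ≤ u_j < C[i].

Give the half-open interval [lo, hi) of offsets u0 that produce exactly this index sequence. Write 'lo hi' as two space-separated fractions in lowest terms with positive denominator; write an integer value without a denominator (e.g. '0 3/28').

5/24 1/4

C = [1/3, 17/24, 17/24, 1]
j=0 picked index 0: u0 ∈ [0, 1/3)
j=1 picked index 1: u0 ∈ [1/12, 11/24)
j=2 picked index 3: u0 ∈ [5/24, 1/2)
j=3 picked index 3: u0 ∈ [-1/24, 1/4)
intersection: [5/24, 1/4)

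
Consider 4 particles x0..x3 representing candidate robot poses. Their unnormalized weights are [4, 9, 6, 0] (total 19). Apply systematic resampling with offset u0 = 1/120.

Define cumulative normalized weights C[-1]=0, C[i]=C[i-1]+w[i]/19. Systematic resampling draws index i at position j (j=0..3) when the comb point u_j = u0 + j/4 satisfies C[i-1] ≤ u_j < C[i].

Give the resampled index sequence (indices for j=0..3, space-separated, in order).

0 1 1 2

C = [4/19, 13/19, 1, 1]
j=0: u_0=1/120 ∈ [0, 4/19) → index 0
j=1: u_1=31/120 ∈ [4/19, 13/19) → index 1
j=2: u_2=61/120 ∈ [4/19, 13/19) → index 1
j=3: u_3=91/120 ∈ [13/19, 1) → index 2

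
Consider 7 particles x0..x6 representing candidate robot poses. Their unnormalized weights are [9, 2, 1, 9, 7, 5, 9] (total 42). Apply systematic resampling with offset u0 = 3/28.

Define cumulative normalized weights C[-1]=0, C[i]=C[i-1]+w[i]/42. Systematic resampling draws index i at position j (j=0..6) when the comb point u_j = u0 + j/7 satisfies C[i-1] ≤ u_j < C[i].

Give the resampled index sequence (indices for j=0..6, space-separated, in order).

0 1 3 4 5 6 6

C = [3/14, 11/42, 2/7, 1/2, 2/3, 11/14, 1]
j=0: u_0=3/28 ∈ [0, 3/14) → index 0
j=1: u_1=1/4 ∈ [3/14, 11/42) → index 1
j=2: u_2=11/28 ∈ [2/7, 1/2) → index 3
j=3: u_3=15/28 ∈ [1/2, 2/3) → index 4
j=4: u_4=19/28 ∈ [2/3, 11/14) → index 5
j=5: u_5=23/28 ∈ [11/14, 1) → index 6
j=6: u_6=27/28 ∈ [11/14, 1) → index 6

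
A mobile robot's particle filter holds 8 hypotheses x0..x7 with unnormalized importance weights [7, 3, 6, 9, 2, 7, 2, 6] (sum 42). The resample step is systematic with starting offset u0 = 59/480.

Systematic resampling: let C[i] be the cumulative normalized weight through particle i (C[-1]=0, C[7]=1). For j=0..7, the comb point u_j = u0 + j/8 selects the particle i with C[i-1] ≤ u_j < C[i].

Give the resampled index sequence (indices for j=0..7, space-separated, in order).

0 2 2 3 4 5 7 7

C = [1/6, 5/21, 8/21, 25/42, 9/14, 17/21, 6/7, 1]
j=0: u_0=59/480 ∈ [0, 1/6) → index 0
j=1: u_1=119/480 ∈ [5/21, 8/21) → index 2
j=2: u_2=179/480 ∈ [5/21, 8/21) → index 2
j=3: u_3=239/480 ∈ [8/21, 25/42) → index 3
j=4: u_4=299/480 ∈ [25/42, 9/14) → index 4
j=5: u_5=359/480 ∈ [9/14, 17/21) → index 5
j=6: u_6=419/480 ∈ [6/7, 1) → index 7
j=7: u_7=479/480 ∈ [6/7, 1) → index 7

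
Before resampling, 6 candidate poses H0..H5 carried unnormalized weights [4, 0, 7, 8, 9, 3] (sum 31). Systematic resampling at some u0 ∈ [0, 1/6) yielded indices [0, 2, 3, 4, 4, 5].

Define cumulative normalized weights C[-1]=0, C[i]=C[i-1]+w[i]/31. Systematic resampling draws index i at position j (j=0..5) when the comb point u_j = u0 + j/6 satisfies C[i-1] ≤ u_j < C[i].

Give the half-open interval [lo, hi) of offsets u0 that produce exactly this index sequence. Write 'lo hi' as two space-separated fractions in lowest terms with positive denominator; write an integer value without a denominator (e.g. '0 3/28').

7/62 4/31

C = [4/31, 4/31, 11/31, 19/31, 28/31, 1]
j=0 picked index 0: u0 ∈ [0, 4/31)
j=1 picked index 2: u0 ∈ [-7/186, 35/186)
j=2 picked index 3: u0 ∈ [2/93, 26/93)
j=3 picked index 4: u0 ∈ [7/62, 25/62)
j=4 picked index 4: u0 ∈ [-5/93, 22/93)
j=5 picked index 5: u0 ∈ [13/186, 1/6)
intersection: [7/62, 4/31)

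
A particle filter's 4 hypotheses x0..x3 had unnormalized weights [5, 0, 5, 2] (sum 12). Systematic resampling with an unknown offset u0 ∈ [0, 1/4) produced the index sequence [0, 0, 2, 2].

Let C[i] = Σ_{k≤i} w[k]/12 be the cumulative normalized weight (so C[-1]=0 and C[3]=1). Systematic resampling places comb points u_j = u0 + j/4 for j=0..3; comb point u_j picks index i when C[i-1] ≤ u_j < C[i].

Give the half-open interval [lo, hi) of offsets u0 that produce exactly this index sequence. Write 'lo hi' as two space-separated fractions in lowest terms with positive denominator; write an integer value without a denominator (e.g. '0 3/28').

0 1/12

C = [5/12, 5/12, 5/6, 1]
j=0 picked index 0: u0 ∈ [0, 5/12)
j=1 picked index 0: u0 ∈ [-1/4, 1/6)
j=2 picked index 2: u0 ∈ [-1/12, 1/3)
j=3 picked index 2: u0 ∈ [-1/3, 1/12)
intersection: [0, 1/12)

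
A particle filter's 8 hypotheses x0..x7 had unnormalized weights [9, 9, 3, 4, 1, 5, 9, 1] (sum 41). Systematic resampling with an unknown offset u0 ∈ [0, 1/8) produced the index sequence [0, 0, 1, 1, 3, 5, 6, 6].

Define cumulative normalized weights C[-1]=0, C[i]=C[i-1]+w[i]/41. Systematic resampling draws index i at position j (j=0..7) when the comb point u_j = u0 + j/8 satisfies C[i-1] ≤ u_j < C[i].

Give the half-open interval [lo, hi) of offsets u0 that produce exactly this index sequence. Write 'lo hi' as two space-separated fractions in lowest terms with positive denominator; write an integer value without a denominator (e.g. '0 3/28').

1/82 21/328

C = [9/41, 18/41, 21/41, 25/41, 26/41, 31/41, 40/41, 1]
j=0 picked index 0: u0 ∈ [0, 9/41)
j=1 picked index 0: u0 ∈ [-1/8, 31/328)
j=2 picked index 1: u0 ∈ [-5/164, 31/164)
j=3 picked index 1: u0 ∈ [-51/328, 21/328)
j=4 picked index 3: u0 ∈ [1/82, 9/82)
j=5 picked index 5: u0 ∈ [3/328, 43/328)
j=6 picked index 6: u0 ∈ [1/164, 37/164)
j=7 picked index 6: u0 ∈ [-39/328, 33/328)
intersection: [1/82, 21/328)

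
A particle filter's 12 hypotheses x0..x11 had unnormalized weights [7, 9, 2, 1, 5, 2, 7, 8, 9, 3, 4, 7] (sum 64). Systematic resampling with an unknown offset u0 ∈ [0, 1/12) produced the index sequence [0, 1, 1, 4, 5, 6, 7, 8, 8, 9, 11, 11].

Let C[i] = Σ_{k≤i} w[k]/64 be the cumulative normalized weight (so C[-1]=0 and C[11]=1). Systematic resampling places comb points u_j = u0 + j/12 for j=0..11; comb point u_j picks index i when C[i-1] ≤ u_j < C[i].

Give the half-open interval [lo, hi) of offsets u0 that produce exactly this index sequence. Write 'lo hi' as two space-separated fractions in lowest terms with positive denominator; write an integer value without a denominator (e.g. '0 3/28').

C = [7/64, 1/4, 9/32, 19/64, 3/8, 13/32, 33/64, 41/64, 25/32, 53/64, 57/64, 1]
j=0 picked index 0: u0 ∈ [0, 7/64)
j=1 picked index 1: u0 ∈ [5/192, 1/6)
j=2 picked index 1: u0 ∈ [-11/192, 1/12)
j=3 picked index 4: u0 ∈ [3/64, 1/8)
j=4 picked index 5: u0 ∈ [1/24, 7/96)
j=5 picked index 6: u0 ∈ [-1/96, 19/192)
j=6 picked index 7: u0 ∈ [1/64, 9/64)
j=7 picked index 8: u0 ∈ [11/192, 19/96)
j=8 picked index 8: u0 ∈ [-5/192, 11/96)
j=9 picked index 9: u0 ∈ [1/32, 5/64)
j=10 picked index 11: u0 ∈ [11/192, 1/6)
j=11 picked index 11: u0 ∈ [-5/192, 1/12)
intersection: [11/192, 7/96)

11/192 7/96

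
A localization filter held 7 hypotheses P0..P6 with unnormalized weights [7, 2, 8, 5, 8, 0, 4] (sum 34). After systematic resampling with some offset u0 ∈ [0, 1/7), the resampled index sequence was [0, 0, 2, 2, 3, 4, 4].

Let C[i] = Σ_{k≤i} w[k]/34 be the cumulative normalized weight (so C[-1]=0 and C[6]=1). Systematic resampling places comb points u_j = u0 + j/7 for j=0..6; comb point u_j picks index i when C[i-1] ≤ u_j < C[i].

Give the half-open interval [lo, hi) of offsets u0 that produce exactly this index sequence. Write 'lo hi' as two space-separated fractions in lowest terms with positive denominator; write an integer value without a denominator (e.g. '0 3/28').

0 3/119

C = [7/34, 9/34, 1/2, 11/17, 15/17, 15/17, 1]
j=0 picked index 0: u0 ∈ [0, 7/34)
j=1 picked index 0: u0 ∈ [-1/7, 15/238)
j=2 picked index 2: u0 ∈ [-5/238, 3/14)
j=3 picked index 2: u0 ∈ [-39/238, 1/14)
j=4 picked index 3: u0 ∈ [-1/14, 9/119)
j=5 picked index 4: u0 ∈ [-8/119, 20/119)
j=6 picked index 4: u0 ∈ [-25/119, 3/119)
intersection: [0, 3/119)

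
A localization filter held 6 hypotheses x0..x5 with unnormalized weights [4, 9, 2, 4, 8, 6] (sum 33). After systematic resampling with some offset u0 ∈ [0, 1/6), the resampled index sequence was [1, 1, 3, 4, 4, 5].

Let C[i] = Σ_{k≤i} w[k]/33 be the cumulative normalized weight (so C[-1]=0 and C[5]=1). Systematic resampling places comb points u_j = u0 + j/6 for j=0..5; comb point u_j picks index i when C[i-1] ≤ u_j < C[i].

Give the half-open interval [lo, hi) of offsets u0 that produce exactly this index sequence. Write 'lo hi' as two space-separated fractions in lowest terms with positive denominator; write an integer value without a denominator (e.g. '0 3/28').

C = [4/33, 13/33, 5/11, 19/33, 9/11, 1]
j=0 picked index 1: u0 ∈ [4/33, 13/33)
j=1 picked index 1: u0 ∈ [-1/22, 5/22)
j=2 picked index 3: u0 ∈ [4/33, 8/33)
j=3 picked index 4: u0 ∈ [5/66, 7/22)
j=4 picked index 4: u0 ∈ [-1/11, 5/33)
j=5 picked index 5: u0 ∈ [-1/66, 1/6)
intersection: [4/33, 5/33)

4/33 5/33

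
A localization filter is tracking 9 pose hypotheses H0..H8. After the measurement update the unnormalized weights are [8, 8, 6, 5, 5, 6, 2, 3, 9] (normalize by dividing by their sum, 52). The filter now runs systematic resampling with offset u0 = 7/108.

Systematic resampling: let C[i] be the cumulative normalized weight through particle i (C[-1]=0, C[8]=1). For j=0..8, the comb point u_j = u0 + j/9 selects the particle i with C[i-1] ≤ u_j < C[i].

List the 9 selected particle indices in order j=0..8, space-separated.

C = [2/13, 4/13, 11/26, 27/52, 8/13, 19/26, 10/13, 43/52, 1]
j=0: u_0=7/108 ∈ [0, 2/13) → index 0
j=1: u_1=19/108 ∈ [2/13, 4/13) → index 1
j=2: u_2=31/108 ∈ [2/13, 4/13) → index 1
j=3: u_3=43/108 ∈ [4/13, 11/26) → index 2
j=4: u_4=55/108 ∈ [11/26, 27/52) → index 3
j=5: u_5=67/108 ∈ [8/13, 19/26) → index 5
j=6: u_6=79/108 ∈ [19/26, 10/13) → index 6
j=7: u_7=91/108 ∈ [43/52, 1) → index 8
j=8: u_8=103/108 ∈ [43/52, 1) → index 8

0 1 1 2 3 5 6 8 8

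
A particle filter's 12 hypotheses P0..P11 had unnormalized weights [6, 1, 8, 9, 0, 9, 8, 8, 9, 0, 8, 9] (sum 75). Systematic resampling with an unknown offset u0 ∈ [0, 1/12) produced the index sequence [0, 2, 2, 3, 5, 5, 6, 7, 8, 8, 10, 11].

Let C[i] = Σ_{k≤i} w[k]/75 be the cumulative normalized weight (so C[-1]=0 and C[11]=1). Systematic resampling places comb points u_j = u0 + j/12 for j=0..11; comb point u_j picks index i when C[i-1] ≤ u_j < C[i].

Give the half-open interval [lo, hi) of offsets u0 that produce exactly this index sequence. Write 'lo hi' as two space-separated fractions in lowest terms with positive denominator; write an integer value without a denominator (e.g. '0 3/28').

C = [2/25, 7/75, 1/5, 8/25, 8/25, 11/25, 41/75, 49/75, 58/75, 58/75, 22/25, 1]
j=0 picked index 0: u0 ∈ [0, 2/25)
j=1 picked index 2: u0 ∈ [1/100, 7/60)
j=2 picked index 2: u0 ∈ [-11/150, 1/30)
j=3 picked index 3: u0 ∈ [-1/20, 7/100)
j=4 picked index 5: u0 ∈ [-1/75, 8/75)
j=5 picked index 5: u0 ∈ [-29/300, 7/300)
j=6 picked index 6: u0 ∈ [-3/50, 7/150)
j=7 picked index 7: u0 ∈ [-11/300, 7/100)
j=8 picked index 8: u0 ∈ [-1/75, 8/75)
j=9 picked index 8: u0 ∈ [-29/300, 7/300)
j=10 picked index 10: u0 ∈ [-3/50, 7/150)
j=11 picked index 11: u0 ∈ [-11/300, 1/12)
intersection: [1/100, 7/300)

1/100 7/300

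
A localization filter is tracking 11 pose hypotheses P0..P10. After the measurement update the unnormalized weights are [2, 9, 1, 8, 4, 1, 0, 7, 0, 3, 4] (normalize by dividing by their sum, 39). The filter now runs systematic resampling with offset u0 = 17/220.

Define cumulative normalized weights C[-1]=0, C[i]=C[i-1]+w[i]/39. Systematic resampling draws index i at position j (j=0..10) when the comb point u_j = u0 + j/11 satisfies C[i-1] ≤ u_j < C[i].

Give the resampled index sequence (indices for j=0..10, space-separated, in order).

C = [2/39, 11/39, 4/13, 20/39, 8/13, 25/39, 25/39, 32/39, 32/39, 35/39, 1]
j=0: u_0=17/220 ∈ [2/39, 11/39) → index 1
j=1: u_1=37/220 ∈ [2/39, 11/39) → index 1
j=2: u_2=57/220 ∈ [2/39, 11/39) → index 1
j=3: u_3=7/20 ∈ [4/13, 20/39) → index 3
j=4: u_4=97/220 ∈ [4/13, 20/39) → index 3
j=5: u_5=117/220 ∈ [20/39, 8/13) → index 4
j=6: u_6=137/220 ∈ [8/13, 25/39) → index 5
j=7: u_7=157/220 ∈ [25/39, 32/39) → index 7
j=8: u_8=177/220 ∈ [25/39, 32/39) → index 7
j=9: u_9=197/220 ∈ [32/39, 35/39) → index 9
j=10: u_10=217/220 ∈ [35/39, 1) → index 10

1 1 1 3 3 4 5 7 7 9 10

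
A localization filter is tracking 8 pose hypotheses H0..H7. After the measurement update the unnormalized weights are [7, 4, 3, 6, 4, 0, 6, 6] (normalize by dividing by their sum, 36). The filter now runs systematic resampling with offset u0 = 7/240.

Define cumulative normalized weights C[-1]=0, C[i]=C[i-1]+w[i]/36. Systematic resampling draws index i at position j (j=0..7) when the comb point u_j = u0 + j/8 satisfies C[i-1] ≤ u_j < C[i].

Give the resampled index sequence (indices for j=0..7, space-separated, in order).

C = [7/36, 11/36, 7/18, 5/9, 2/3, 2/3, 5/6, 1]
j=0: u_0=7/240 ∈ [0, 7/36) → index 0
j=1: u_1=37/240 ∈ [0, 7/36) → index 0
j=2: u_2=67/240 ∈ [7/36, 11/36) → index 1
j=3: u_3=97/240 ∈ [7/18, 5/9) → index 3
j=4: u_4=127/240 ∈ [7/18, 5/9) → index 3
j=5: u_5=157/240 ∈ [5/9, 2/3) → index 4
j=6: u_6=187/240 ∈ [2/3, 5/6) → index 6
j=7: u_7=217/240 ∈ [5/6, 1) → index 7

0 0 1 3 3 4 6 7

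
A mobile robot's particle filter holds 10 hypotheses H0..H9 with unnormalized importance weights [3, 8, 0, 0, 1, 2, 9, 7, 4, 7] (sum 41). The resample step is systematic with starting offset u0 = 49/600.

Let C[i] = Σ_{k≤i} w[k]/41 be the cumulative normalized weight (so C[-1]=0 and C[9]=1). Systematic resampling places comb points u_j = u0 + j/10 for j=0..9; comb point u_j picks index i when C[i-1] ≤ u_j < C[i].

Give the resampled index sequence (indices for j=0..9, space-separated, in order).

1 1 4 6 6 7 7 8 9 9

C = [3/41, 11/41, 11/41, 11/41, 12/41, 14/41, 23/41, 30/41, 34/41, 1]
j=0: u_0=49/600 ∈ [3/41, 11/41) → index 1
j=1: u_1=109/600 ∈ [3/41, 11/41) → index 1
j=2: u_2=169/600 ∈ [11/41, 12/41) → index 4
j=3: u_3=229/600 ∈ [14/41, 23/41) → index 6
j=4: u_4=289/600 ∈ [14/41, 23/41) → index 6
j=5: u_5=349/600 ∈ [23/41, 30/41) → index 7
j=6: u_6=409/600 ∈ [23/41, 30/41) → index 7
j=7: u_7=469/600 ∈ [30/41, 34/41) → index 8
j=8: u_8=529/600 ∈ [34/41, 1) → index 9
j=9: u_9=589/600 ∈ [34/41, 1) → index 9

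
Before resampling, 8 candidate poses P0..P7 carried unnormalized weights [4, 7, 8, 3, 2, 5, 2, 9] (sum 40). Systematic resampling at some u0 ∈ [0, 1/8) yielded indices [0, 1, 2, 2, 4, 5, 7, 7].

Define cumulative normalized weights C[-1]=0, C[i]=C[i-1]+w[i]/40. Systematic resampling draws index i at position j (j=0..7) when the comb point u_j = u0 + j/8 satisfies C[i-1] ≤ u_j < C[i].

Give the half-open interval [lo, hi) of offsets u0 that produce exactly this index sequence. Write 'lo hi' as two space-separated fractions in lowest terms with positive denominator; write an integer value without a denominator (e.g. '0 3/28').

C = [1/10, 11/40, 19/40, 11/20, 3/5, 29/40, 31/40, 1]
j=0 picked index 0: u0 ∈ [0, 1/10)
j=1 picked index 1: u0 ∈ [-1/40, 3/20)
j=2 picked index 2: u0 ∈ [1/40, 9/40)
j=3 picked index 2: u0 ∈ [-1/10, 1/10)
j=4 picked index 4: u0 ∈ [1/20, 1/10)
j=5 picked index 5: u0 ∈ [-1/40, 1/10)
j=6 picked index 7: u0 ∈ [1/40, 1/4)
j=7 picked index 7: u0 ∈ [-1/10, 1/8)
intersection: [1/20, 1/10)

1/20 1/10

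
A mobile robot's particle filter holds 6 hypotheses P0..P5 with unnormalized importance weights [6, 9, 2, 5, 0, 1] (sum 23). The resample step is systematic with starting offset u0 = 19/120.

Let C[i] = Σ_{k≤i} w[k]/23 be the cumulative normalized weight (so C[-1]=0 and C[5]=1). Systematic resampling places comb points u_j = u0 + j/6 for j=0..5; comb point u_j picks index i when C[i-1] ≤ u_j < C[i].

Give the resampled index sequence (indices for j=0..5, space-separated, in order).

C = [6/23, 15/23, 17/23, 22/23, 22/23, 1]
j=0: u_0=19/120 ∈ [0, 6/23) → index 0
j=1: u_1=13/40 ∈ [6/23, 15/23) → index 1
j=2: u_2=59/120 ∈ [6/23, 15/23) → index 1
j=3: u_3=79/120 ∈ [15/23, 17/23) → index 2
j=4: u_4=33/40 ∈ [17/23, 22/23) → index 3
j=5: u_5=119/120 ∈ [22/23, 1) → index 5

0 1 1 2 3 5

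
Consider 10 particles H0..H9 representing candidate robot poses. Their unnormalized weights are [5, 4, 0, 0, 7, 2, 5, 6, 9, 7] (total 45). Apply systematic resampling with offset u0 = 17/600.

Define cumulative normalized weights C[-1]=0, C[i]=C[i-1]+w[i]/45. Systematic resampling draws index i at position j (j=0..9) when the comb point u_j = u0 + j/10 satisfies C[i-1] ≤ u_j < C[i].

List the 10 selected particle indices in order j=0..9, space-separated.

C = [1/9, 1/5, 1/5, 1/5, 16/45, 2/5, 23/45, 29/45, 38/45, 1]
j=0: u_0=17/600 ∈ [0, 1/9) → index 0
j=1: u_1=77/600 ∈ [1/9, 1/5) → index 1
j=2: u_2=137/600 ∈ [1/5, 16/45) → index 4
j=3: u_3=197/600 ∈ [1/5, 16/45) → index 4
j=4: u_4=257/600 ∈ [2/5, 23/45) → index 6
j=5: u_5=317/600 ∈ [23/45, 29/45) → index 7
j=6: u_6=377/600 ∈ [23/45, 29/45) → index 7
j=7: u_7=437/600 ∈ [29/45, 38/45) → index 8
j=8: u_8=497/600 ∈ [29/45, 38/45) → index 8
j=9: u_9=557/600 ∈ [38/45, 1) → index 9

0 1 4 4 6 7 7 8 8 9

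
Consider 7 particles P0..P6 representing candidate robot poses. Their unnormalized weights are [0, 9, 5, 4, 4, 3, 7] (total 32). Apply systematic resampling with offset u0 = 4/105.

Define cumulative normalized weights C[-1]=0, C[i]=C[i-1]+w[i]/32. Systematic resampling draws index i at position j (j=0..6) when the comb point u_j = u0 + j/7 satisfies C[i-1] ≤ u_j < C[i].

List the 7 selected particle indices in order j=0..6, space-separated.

1 1 2 3 4 5 6

C = [0, 9/32, 7/16, 9/16, 11/16, 25/32, 1]
j=0: u_0=4/105 ∈ [0, 9/32) → index 1
j=1: u_1=19/105 ∈ [0, 9/32) → index 1
j=2: u_2=34/105 ∈ [9/32, 7/16) → index 2
j=3: u_3=7/15 ∈ [7/16, 9/16) → index 3
j=4: u_4=64/105 ∈ [9/16, 11/16) → index 4
j=5: u_5=79/105 ∈ [11/16, 25/32) → index 5
j=6: u_6=94/105 ∈ [25/32, 1) → index 6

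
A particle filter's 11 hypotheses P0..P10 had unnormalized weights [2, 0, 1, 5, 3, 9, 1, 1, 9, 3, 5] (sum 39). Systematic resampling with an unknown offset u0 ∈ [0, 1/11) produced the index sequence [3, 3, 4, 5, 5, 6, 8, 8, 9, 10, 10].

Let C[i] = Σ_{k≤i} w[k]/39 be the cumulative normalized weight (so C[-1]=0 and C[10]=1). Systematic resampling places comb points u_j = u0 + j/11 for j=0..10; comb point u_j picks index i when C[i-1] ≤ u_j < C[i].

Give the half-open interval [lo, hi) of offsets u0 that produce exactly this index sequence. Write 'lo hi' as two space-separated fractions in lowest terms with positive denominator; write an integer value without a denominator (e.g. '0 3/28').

1/13 12/143

C = [2/39, 2/39, 1/13, 8/39, 11/39, 20/39, 7/13, 22/39, 31/39, 34/39, 1]
j=0 picked index 3: u0 ∈ [1/13, 8/39)
j=1 picked index 3: u0 ∈ [-2/143, 49/429)
j=2 picked index 4: u0 ∈ [10/429, 43/429)
j=3 picked index 5: u0 ∈ [4/429, 103/429)
j=4 picked index 5: u0 ∈ [-35/429, 64/429)
j=5 picked index 6: u0 ∈ [25/429, 12/143)
j=6 picked index 8: u0 ∈ [8/429, 107/429)
j=7 picked index 8: u0 ∈ [-31/429, 68/429)
j=8 picked index 9: u0 ∈ [29/429, 62/429)
j=9 picked index 10: u0 ∈ [23/429, 2/11)
j=10 picked index 10: u0 ∈ [-16/429, 1/11)
intersection: [1/13, 12/143)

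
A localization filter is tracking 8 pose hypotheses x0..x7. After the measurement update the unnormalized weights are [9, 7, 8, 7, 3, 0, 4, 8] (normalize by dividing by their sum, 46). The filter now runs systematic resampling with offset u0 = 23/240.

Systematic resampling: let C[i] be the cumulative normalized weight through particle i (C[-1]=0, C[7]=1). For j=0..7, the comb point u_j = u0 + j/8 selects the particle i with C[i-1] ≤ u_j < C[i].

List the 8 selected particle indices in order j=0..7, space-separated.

C = [9/46, 8/23, 12/23, 31/46, 17/23, 17/23, 19/23, 1]
j=0: u_0=23/240 ∈ [0, 9/46) → index 0
j=1: u_1=53/240 ∈ [9/46, 8/23) → index 1
j=2: u_2=83/240 ∈ [9/46, 8/23) → index 1
j=3: u_3=113/240 ∈ [8/23, 12/23) → index 2
j=4: u_4=143/240 ∈ [12/23, 31/46) → index 3
j=5: u_5=173/240 ∈ [31/46, 17/23) → index 4
j=6: u_6=203/240 ∈ [19/23, 1) → index 7
j=7: u_7=233/240 ∈ [19/23, 1) → index 7

0 1 1 2 3 4 7 7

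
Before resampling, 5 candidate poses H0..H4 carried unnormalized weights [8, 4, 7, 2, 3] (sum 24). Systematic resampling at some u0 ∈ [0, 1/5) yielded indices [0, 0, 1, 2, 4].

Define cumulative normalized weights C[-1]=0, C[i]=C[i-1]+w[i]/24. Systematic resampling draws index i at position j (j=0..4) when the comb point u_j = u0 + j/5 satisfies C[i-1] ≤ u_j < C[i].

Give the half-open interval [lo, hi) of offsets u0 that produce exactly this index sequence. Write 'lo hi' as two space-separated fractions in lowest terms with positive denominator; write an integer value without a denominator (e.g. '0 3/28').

3/40 1/10

C = [1/3, 1/2, 19/24, 7/8, 1]
j=0 picked index 0: u0 ∈ [0, 1/3)
j=1 picked index 0: u0 ∈ [-1/5, 2/15)
j=2 picked index 1: u0 ∈ [-1/15, 1/10)
j=3 picked index 2: u0 ∈ [-1/10, 23/120)
j=4 picked index 4: u0 ∈ [3/40, 1/5)
intersection: [3/40, 1/10)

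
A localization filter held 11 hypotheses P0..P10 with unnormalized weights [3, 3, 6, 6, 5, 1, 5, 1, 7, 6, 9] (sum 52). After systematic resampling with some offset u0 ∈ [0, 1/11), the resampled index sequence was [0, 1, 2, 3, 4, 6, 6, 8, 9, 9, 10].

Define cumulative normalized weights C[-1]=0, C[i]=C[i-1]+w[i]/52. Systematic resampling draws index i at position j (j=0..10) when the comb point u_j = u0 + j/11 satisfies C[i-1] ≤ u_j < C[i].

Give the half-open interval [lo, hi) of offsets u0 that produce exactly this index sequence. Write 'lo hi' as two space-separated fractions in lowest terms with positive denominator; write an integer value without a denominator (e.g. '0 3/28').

C = [3/52, 3/26, 3/13, 9/26, 23/52, 6/13, 29/52, 15/26, 37/52, 43/52, 1]
j=0 picked index 0: u0 ∈ [0, 3/52)
j=1 picked index 1: u0 ∈ [-19/572, 7/286)
j=2 picked index 2: u0 ∈ [-19/286, 7/143)
j=3 picked index 3: u0 ∈ [-6/143, 21/286)
j=4 picked index 4: u0 ∈ [-5/286, 45/572)
j=5 picked index 6: u0 ∈ [1/143, 59/572)
j=6 picked index 6: u0 ∈ [-12/143, 7/572)
j=7 picked index 8: u0 ∈ [-17/286, 43/572)
j=8 picked index 9: u0 ∈ [-9/572, 57/572)
j=9 picked index 9: u0 ∈ [-61/572, 5/572)
j=10 picked index 10: u0 ∈ [-47/572, 1/11)
intersection: [1/143, 5/572)

1/143 5/572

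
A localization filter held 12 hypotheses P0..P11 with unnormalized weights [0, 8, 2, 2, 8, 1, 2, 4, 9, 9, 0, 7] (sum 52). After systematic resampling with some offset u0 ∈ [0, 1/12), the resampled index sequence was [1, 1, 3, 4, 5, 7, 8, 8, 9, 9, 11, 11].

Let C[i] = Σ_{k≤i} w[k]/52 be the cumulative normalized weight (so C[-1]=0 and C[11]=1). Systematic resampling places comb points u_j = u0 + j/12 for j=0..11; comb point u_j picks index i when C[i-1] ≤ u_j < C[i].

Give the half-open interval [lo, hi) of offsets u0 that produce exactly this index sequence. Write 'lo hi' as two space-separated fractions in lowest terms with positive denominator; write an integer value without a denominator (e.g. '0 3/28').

C = [0, 2/13, 5/26, 3/13, 5/13, 21/52, 23/52, 27/52, 9/13, 45/52, 45/52, 1]
j=0 picked index 1: u0 ∈ [0, 2/13)
j=1 picked index 1: u0 ∈ [-1/12, 11/156)
j=2 picked index 3: u0 ∈ [1/39, 5/78)
j=3 picked index 4: u0 ∈ [-1/52, 7/52)
j=4 picked index 5: u0 ∈ [2/39, 11/156)
j=5 picked index 7: u0 ∈ [1/39, 4/39)
j=6 picked index 8: u0 ∈ [1/52, 5/26)
j=7 picked index 8: u0 ∈ [-5/78, 17/156)
j=8 picked index 9: u0 ∈ [1/39, 31/156)
j=9 picked index 9: u0 ∈ [-3/52, 3/26)
j=10 picked index 11: u0 ∈ [5/156, 1/6)
j=11 picked index 11: u0 ∈ [-2/39, 1/12)
intersection: [2/39, 5/78)

2/39 5/78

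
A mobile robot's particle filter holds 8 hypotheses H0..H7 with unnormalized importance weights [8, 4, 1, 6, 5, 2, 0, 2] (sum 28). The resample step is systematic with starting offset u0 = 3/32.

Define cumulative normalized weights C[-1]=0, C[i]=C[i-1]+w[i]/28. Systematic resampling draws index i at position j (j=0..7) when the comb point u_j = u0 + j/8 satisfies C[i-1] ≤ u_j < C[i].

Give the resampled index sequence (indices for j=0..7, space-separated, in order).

0 0 1 3 3 4 4 7

C = [2/7, 3/7, 13/28, 19/28, 6/7, 13/14, 13/14, 1]
j=0: u_0=3/32 ∈ [0, 2/7) → index 0
j=1: u_1=7/32 ∈ [0, 2/7) → index 0
j=2: u_2=11/32 ∈ [2/7, 3/7) → index 1
j=3: u_3=15/32 ∈ [13/28, 19/28) → index 3
j=4: u_4=19/32 ∈ [13/28, 19/28) → index 3
j=5: u_5=23/32 ∈ [19/28, 6/7) → index 4
j=6: u_6=27/32 ∈ [19/28, 6/7) → index 4
j=7: u_7=31/32 ∈ [13/14, 1) → index 7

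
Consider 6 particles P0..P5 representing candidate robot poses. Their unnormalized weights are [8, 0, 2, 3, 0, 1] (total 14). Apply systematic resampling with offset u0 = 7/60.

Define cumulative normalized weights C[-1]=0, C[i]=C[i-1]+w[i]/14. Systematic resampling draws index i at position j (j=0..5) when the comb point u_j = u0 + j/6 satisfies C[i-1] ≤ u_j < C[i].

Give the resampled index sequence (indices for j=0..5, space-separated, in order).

C = [4/7, 4/7, 5/7, 13/14, 13/14, 1]
j=0: u_0=7/60 ∈ [0, 4/7) → index 0
j=1: u_1=17/60 ∈ [0, 4/7) → index 0
j=2: u_2=9/20 ∈ [0, 4/7) → index 0
j=3: u_3=37/60 ∈ [4/7, 5/7) → index 2
j=4: u_4=47/60 ∈ [5/7, 13/14) → index 3
j=5: u_5=19/20 ∈ [13/14, 1) → index 5

0 0 0 2 3 5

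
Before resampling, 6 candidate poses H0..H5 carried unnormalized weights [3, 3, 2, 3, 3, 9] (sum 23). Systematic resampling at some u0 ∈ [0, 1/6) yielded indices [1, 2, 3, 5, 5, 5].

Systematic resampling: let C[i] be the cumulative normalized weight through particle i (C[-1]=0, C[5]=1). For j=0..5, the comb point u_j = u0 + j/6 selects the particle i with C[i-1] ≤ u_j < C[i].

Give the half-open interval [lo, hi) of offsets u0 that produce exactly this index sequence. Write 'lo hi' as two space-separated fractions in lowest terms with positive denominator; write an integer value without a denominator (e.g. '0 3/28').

C = [3/23, 6/23, 8/23, 11/23, 14/23, 1]
j=0 picked index 1: u0 ∈ [3/23, 6/23)
j=1 picked index 2: u0 ∈ [13/138, 25/138)
j=2 picked index 3: u0 ∈ [1/69, 10/69)
j=3 picked index 5: u0 ∈ [5/46, 1/2)
j=4 picked index 5: u0 ∈ [-4/69, 1/3)
j=5 picked index 5: u0 ∈ [-31/138, 1/6)
intersection: [3/23, 10/69)

3/23 10/69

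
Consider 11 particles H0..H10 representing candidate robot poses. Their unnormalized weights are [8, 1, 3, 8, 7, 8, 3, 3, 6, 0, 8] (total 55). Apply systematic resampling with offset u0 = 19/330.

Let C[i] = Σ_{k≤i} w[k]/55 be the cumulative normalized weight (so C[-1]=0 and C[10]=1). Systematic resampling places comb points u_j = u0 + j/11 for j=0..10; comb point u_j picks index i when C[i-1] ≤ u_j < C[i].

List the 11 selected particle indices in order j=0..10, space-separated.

0 1 3 3 4 5 5 7 8 10 10

C = [8/55, 9/55, 12/55, 4/11, 27/55, 7/11, 38/55, 41/55, 47/55, 47/55, 1]
j=0: u_0=19/330 ∈ [0, 8/55) → index 0
j=1: u_1=49/330 ∈ [8/55, 9/55) → index 1
j=2: u_2=79/330 ∈ [12/55, 4/11) → index 3
j=3: u_3=109/330 ∈ [12/55, 4/11) → index 3
j=4: u_4=139/330 ∈ [4/11, 27/55) → index 4
j=5: u_5=169/330 ∈ [27/55, 7/11) → index 5
j=6: u_6=199/330 ∈ [27/55, 7/11) → index 5
j=7: u_7=229/330 ∈ [38/55, 41/55) → index 7
j=8: u_8=259/330 ∈ [41/55, 47/55) → index 8
j=9: u_9=289/330 ∈ [47/55, 1) → index 10
j=10: u_10=29/30 ∈ [47/55, 1) → index 10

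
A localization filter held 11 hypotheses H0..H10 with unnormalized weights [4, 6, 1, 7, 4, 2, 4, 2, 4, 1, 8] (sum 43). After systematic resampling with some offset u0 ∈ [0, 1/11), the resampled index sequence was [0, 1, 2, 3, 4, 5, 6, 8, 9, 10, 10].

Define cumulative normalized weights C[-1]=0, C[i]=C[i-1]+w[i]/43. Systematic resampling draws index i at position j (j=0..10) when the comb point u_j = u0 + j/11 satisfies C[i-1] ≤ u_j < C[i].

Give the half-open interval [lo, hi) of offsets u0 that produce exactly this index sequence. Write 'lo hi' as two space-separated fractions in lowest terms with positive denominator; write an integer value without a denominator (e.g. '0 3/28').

C = [4/43, 10/43, 11/43, 18/43, 22/43, 24/43, 28/43, 30/43, 34/43, 35/43, 1]
j=0 picked index 0: u0 ∈ [0, 4/43)
j=1 picked index 1: u0 ∈ [1/473, 67/473)
j=2 picked index 2: u0 ∈ [24/473, 35/473)
j=3 picked index 3: u0 ∈ [-8/473, 69/473)
j=4 picked index 4: u0 ∈ [26/473, 70/473)
j=5 picked index 5: u0 ∈ [27/473, 49/473)
j=6 picked index 6: u0 ∈ [6/473, 50/473)
j=7 picked index 8: u0 ∈ [29/473, 73/473)
j=8 picked index 9: u0 ∈ [30/473, 41/473)
j=9 picked index 10: u0 ∈ [-2/473, 2/11)
j=10 picked index 10: u0 ∈ [-45/473, 1/11)
intersection: [30/473, 35/473)

30/473 35/473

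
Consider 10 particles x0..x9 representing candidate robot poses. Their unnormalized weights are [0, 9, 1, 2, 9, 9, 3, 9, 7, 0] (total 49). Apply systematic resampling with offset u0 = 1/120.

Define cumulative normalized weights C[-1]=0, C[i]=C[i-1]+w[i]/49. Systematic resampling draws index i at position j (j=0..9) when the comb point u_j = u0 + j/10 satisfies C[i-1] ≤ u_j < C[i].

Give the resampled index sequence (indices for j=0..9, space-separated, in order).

1 1 3 4 4 5 5 7 7 8

C = [0, 9/49, 10/49, 12/49, 3/7, 30/49, 33/49, 6/7, 1, 1]
j=0: u_0=1/120 ∈ [0, 9/49) → index 1
j=1: u_1=13/120 ∈ [0, 9/49) → index 1
j=2: u_2=5/24 ∈ [10/49, 12/49) → index 3
j=3: u_3=37/120 ∈ [12/49, 3/7) → index 4
j=4: u_4=49/120 ∈ [12/49, 3/7) → index 4
j=5: u_5=61/120 ∈ [3/7, 30/49) → index 5
j=6: u_6=73/120 ∈ [3/7, 30/49) → index 5
j=7: u_7=17/24 ∈ [33/49, 6/7) → index 7
j=8: u_8=97/120 ∈ [33/49, 6/7) → index 7
j=9: u_9=109/120 ∈ [6/7, 1) → index 8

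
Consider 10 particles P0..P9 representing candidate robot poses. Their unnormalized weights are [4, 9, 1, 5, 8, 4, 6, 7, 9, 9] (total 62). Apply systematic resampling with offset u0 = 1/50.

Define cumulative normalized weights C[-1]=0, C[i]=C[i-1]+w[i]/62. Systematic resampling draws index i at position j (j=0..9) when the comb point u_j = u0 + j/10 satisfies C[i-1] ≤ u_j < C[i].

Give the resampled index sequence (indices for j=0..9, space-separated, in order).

0 1 2 4 4 6 7 8 8 9

C = [2/31, 13/62, 7/31, 19/62, 27/62, 1/2, 37/62, 22/31, 53/62, 1]
j=0: u_0=1/50 ∈ [0, 2/31) → index 0
j=1: u_1=3/25 ∈ [2/31, 13/62) → index 1
j=2: u_2=11/50 ∈ [13/62, 7/31) → index 2
j=3: u_3=8/25 ∈ [19/62, 27/62) → index 4
j=4: u_4=21/50 ∈ [19/62, 27/62) → index 4
j=5: u_5=13/25 ∈ [1/2, 37/62) → index 6
j=6: u_6=31/50 ∈ [37/62, 22/31) → index 7
j=7: u_7=18/25 ∈ [22/31, 53/62) → index 8
j=8: u_8=41/50 ∈ [22/31, 53/62) → index 8
j=9: u_9=23/25 ∈ [53/62, 1) → index 9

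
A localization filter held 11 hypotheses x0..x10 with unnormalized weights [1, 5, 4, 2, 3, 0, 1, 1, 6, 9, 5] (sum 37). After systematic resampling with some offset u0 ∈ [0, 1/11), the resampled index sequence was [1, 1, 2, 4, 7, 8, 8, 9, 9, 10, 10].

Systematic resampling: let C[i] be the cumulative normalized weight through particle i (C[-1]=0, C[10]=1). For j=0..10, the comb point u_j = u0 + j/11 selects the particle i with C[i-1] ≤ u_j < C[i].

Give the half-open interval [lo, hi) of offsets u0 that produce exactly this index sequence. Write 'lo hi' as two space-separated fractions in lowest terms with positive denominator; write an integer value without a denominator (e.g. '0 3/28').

28/407 29/407

C = [1/37, 6/37, 10/37, 12/37, 15/37, 15/37, 16/37, 17/37, 23/37, 32/37, 1]
j=0 picked index 1: u0 ∈ [1/37, 6/37)
j=1 picked index 1: u0 ∈ [-26/407, 29/407)
j=2 picked index 2: u0 ∈ [-8/407, 36/407)
j=3 picked index 4: u0 ∈ [21/407, 54/407)
j=4 picked index 7: u0 ∈ [28/407, 39/407)
j=5 picked index 8: u0 ∈ [2/407, 68/407)
j=6 picked index 8: u0 ∈ [-35/407, 31/407)
j=7 picked index 9: u0 ∈ [-6/407, 93/407)
j=8 picked index 9: u0 ∈ [-43/407, 56/407)
j=9 picked index 10: u0 ∈ [19/407, 2/11)
j=10 picked index 10: u0 ∈ [-18/407, 1/11)
intersection: [28/407, 29/407)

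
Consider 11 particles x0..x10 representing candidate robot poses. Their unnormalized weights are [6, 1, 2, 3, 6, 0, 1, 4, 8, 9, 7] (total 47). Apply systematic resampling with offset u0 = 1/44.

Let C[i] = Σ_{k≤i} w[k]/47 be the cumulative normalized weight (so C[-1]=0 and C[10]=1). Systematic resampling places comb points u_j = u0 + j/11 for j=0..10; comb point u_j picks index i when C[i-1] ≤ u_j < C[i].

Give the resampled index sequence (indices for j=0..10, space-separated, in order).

C = [6/47, 7/47, 9/47, 12/47, 18/47, 18/47, 19/47, 23/47, 31/47, 40/47, 1]
j=0: u_0=1/44 ∈ [0, 6/47) → index 0
j=1: u_1=5/44 ∈ [0, 6/47) → index 0
j=2: u_2=9/44 ∈ [9/47, 12/47) → index 3
j=3: u_3=13/44 ∈ [12/47, 18/47) → index 4
j=4: u_4=17/44 ∈ [18/47, 19/47) → index 6
j=5: u_5=21/44 ∈ [19/47, 23/47) → index 7
j=6: u_6=25/44 ∈ [23/47, 31/47) → index 8
j=7: u_7=29/44 ∈ [23/47, 31/47) → index 8
j=8: u_8=3/4 ∈ [31/47, 40/47) → index 9
j=9: u_9=37/44 ∈ [31/47, 40/47) → index 9
j=10: u_10=41/44 ∈ [40/47, 1) → index 10

0 0 3 4 6 7 8 8 9 9 10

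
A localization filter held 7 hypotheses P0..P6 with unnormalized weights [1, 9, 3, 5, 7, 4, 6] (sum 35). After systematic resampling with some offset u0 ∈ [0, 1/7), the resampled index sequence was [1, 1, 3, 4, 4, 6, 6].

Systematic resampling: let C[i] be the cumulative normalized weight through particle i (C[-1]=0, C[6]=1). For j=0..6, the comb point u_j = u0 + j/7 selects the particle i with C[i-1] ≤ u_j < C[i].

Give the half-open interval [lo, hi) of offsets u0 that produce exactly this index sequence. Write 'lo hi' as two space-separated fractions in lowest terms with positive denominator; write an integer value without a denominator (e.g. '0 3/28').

4/35 1/7

C = [1/35, 2/7, 13/35, 18/35, 5/7, 29/35, 1]
j=0 picked index 1: u0 ∈ [1/35, 2/7)
j=1 picked index 1: u0 ∈ [-4/35, 1/7)
j=2 picked index 3: u0 ∈ [3/35, 8/35)
j=3 picked index 4: u0 ∈ [3/35, 2/7)
j=4 picked index 4: u0 ∈ [-2/35, 1/7)
j=5 picked index 6: u0 ∈ [4/35, 2/7)
j=6 picked index 6: u0 ∈ [-1/35, 1/7)
intersection: [4/35, 1/7)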